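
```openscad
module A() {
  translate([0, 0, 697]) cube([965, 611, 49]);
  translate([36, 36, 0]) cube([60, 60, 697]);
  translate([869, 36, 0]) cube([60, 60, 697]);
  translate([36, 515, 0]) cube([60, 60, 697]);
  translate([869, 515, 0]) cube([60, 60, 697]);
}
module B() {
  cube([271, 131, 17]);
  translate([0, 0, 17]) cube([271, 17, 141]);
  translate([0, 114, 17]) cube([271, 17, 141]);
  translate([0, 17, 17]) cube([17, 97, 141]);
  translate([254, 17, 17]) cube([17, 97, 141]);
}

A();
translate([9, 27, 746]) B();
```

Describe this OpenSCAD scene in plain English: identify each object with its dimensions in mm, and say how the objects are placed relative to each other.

A is a table with a 965×611 mm rectangular top, 49 mm thick, top surface at z = 746 mm, supported by four 60×60 mm square legs, each inset 36 mm from the nearest pair of top edges, running from the floor.

B is an open-topped rectangular box: outside dimensions 271×131×158 mm, with a uniform wall and base thickness of 17 mm. The base is a full 271×131 slab on the floor; four walls sit on top of the base. The front and back walls (the −y and +y sides) span the full width; the two side walls fit between them.

The open box is on top of the table.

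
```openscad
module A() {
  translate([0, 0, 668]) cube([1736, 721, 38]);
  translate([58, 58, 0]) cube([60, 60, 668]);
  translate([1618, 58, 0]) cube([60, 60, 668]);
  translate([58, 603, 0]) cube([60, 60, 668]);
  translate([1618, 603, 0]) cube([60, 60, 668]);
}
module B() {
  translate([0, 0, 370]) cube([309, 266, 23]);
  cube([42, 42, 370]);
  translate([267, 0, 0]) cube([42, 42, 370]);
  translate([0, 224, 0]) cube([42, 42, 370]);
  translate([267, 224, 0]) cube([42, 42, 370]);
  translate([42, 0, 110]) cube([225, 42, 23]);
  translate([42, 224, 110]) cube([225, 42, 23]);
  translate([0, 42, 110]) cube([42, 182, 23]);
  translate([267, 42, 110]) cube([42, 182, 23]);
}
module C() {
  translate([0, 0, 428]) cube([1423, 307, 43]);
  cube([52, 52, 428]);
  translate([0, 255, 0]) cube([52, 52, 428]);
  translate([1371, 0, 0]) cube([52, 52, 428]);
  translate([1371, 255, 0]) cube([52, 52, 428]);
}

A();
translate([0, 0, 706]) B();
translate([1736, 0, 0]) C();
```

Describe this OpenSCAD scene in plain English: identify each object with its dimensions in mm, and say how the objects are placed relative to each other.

A is a rectangular dining table. The top is 1736×721×38 mm with its upper surface at z = 706 mm. It stands on four 60×60 mm square legs, each inset 58 mm from the nearest pair of top edges, running from the floor to the underside of the top.

B is a simple wooden stool: a rectangular seat 309 mm (x) by 266 mm (y), 23 mm thick, top face at z = 393 mm, on four square legs, each 42×42 mm in cross-section. The legs rest on z = 0, each flush with a corner of the seat. Four stretchers, 42 mm wide and 23 mm tall, connect adjacent legs with their undersides at z = 110 mm, each running between the inner faces of the legs it joins and aligned with the legs' outer faces on the other axis.

C is a bench: a 1423×307 mm seat slab, 43 mm thick, top at z = 471 mm, on four 52×52 mm square legs flush with the seat corners and standing on z = 0.

The stool is on top of the table. The bench is against the table's +x side, with their −y faces flush.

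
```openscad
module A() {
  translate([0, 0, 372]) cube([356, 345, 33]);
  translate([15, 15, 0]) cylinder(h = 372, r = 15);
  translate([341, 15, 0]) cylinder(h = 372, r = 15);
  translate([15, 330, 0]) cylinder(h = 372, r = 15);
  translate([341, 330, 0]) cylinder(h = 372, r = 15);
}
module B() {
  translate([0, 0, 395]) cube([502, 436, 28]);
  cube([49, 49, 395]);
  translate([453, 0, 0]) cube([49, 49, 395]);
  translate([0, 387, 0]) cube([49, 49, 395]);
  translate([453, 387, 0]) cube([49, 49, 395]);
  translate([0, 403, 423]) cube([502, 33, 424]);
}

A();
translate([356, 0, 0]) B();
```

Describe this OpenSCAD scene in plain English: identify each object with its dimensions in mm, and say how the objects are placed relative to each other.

A is a simple wooden stool: a rectangular seat 356 mm (x) by 345 mm (y), 33 mm thick, top face at z = 405 mm, on four round legs, each 30 mm in diameter. The legs rest on z = 0, each leg's axis is inset half a diameter from the nearest pair of seat edges (so the leg's bounding box is flush with the corner).

B is a chair. The seat is a 502×436×28 mm slab with its top at z = 423 mm, on four 49×49 mm corner legs (flush with the seat edges, standing on z = 0). A flat backrest 33 mm thick, 424 mm tall, spans the full seat width and rises from the seat top along its +y edge, rear face flush with the rear of the seat.

The chair is against the stool's +x side, with their −y faces flush.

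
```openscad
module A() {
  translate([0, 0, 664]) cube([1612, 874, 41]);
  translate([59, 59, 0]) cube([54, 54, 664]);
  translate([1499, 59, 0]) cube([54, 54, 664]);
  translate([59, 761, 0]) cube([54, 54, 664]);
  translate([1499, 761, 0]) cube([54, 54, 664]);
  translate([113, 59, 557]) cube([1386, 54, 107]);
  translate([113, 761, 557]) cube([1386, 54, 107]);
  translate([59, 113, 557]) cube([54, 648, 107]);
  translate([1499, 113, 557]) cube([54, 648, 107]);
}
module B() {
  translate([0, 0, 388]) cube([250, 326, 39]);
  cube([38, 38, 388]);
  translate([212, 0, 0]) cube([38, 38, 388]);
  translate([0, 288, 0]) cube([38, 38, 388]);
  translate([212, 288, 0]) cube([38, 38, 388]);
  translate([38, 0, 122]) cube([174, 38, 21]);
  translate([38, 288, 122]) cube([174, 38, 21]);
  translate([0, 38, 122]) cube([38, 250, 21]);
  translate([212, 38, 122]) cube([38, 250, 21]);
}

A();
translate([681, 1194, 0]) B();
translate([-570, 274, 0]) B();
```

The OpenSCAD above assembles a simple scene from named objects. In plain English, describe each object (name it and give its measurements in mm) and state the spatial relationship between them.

A is a table: top 1612 mm (x) × 874 mm (y), 41 mm thick, upper face at z = 705 mm, on four 54×54 mm square legs, each inset 59 mm from the nearest pair of top edges, running from z = 0 to the bottom of the top. Four apron rails, 54 mm thick and 107 mm tall, run between adjacent legs with their top edges flush with the underside of the top and their outer faces flush with the legs' outer faces.

B is a four-legged stool. The seat is a 250×326×39 mm slab whose top surface is at z = 427 mm; four square legs, each 38×38 mm in cross-section, run from the floor (z = 0) to the underside of the seat, each flush with a corner of the seat. Four stretchers, 38 mm wide and 21 mm tall, connect adjacent legs with their undersides at z = 122 mm, each running between the inner faces of the legs it joins and aligned with the legs' outer faces on the other axis.

Two stools sit around the table at the +y, −x sides.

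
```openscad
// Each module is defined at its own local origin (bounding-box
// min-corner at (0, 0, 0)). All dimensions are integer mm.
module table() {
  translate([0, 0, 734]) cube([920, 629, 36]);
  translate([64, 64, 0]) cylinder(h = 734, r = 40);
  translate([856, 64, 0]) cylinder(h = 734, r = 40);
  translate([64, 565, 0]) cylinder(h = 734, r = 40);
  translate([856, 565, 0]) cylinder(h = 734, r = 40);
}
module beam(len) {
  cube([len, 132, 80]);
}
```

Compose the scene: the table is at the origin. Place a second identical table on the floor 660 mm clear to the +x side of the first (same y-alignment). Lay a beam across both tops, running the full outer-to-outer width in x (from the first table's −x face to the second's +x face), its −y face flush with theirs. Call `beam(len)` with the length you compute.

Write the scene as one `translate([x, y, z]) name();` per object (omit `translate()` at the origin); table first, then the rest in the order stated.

table();
translate([1580, 0, 0]) table();
translate([0, 0, 770]) beam(2500);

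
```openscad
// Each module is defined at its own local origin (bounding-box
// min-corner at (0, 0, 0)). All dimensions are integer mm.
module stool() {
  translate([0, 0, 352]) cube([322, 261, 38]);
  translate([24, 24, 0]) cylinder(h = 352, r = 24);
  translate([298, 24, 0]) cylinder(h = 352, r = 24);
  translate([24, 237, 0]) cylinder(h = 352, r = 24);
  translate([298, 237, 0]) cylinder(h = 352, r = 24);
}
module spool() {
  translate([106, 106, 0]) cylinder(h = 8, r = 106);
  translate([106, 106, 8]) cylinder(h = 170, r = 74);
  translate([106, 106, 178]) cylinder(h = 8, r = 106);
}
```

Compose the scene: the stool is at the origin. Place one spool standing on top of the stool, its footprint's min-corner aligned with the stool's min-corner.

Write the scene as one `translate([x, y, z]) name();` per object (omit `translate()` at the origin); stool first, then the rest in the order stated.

stool();
translate([0, 0, 390]) spool();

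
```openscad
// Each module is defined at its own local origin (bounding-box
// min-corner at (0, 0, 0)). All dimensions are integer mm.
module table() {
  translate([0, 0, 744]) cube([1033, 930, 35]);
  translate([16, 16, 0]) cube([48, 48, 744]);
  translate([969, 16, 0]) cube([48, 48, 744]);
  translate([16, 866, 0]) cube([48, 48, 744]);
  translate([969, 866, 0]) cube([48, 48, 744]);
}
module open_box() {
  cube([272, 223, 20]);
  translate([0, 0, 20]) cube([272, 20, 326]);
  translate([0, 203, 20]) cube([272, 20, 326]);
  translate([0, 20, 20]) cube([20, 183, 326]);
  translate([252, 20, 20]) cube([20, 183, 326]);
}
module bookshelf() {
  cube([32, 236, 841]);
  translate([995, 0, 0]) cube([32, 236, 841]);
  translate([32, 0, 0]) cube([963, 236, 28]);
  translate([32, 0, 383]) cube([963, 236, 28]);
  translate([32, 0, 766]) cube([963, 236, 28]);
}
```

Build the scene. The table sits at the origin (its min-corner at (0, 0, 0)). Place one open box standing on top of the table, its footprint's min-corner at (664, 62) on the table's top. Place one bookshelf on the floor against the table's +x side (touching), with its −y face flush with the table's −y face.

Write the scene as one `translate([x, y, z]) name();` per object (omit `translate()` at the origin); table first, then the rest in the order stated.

table();
translate([664, 62, 779]) open_box();
translate([1033, 0, 0]) bookshelf();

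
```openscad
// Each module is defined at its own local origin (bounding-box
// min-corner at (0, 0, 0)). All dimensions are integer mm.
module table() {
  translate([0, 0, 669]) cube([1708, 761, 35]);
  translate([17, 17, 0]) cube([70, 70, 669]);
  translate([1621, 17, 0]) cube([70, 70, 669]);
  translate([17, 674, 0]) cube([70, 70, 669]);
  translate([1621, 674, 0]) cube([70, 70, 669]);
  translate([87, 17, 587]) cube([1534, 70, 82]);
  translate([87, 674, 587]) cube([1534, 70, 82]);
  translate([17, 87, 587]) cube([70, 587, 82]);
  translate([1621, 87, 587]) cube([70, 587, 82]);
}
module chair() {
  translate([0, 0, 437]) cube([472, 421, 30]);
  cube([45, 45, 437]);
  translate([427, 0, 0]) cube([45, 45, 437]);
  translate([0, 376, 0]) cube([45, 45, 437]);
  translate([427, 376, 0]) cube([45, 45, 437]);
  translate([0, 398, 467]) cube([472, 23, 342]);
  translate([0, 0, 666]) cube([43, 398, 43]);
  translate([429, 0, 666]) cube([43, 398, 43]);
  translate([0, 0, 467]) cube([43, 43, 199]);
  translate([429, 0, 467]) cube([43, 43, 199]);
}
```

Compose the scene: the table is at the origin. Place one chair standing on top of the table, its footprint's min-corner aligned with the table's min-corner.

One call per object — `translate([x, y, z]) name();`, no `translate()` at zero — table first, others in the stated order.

table();
translate([0, 0, 704]) chair();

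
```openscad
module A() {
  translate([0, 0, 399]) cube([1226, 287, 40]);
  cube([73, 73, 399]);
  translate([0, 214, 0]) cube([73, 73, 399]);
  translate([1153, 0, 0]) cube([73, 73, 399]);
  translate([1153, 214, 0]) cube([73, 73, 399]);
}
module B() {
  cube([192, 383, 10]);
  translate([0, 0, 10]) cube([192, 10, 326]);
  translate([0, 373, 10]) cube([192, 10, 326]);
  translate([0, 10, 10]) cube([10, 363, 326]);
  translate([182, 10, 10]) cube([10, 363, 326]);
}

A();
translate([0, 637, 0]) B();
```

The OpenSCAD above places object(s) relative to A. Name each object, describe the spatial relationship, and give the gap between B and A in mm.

A is a bench. B is an open box. The open box is on the floor beside the bench on its +y side. The gap between the open box and the bench is 350 mm.

The open box's nearest face is 350 mm from the bench's +y face.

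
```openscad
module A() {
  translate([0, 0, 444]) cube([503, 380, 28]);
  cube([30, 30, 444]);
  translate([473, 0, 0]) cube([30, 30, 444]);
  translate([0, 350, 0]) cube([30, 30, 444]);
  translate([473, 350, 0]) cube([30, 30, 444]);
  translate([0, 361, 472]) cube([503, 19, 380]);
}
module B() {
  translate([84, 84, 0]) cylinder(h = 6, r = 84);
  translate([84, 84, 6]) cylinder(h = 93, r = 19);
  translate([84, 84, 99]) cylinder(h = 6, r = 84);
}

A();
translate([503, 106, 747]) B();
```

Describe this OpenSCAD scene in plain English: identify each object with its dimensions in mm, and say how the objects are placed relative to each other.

A is a chair. The seat is a 503×380×28 mm slab with its top at z = 472 mm, on four 30×30 mm corner legs (flush with the seat edges, standing on z = 0). A flat backrest 19 mm thick, 380 mm tall, spans the full seat width and rises from the seat top along its +y edge, rear face flush with the rear of the seat.

B is a spool: two coaxial disc flanges of radius 84 mm and thickness 6 mm, joined by a core cylinder of radius 19 mm and height 93 mm. The lower flange rests on z = 0 and the three cylinders share a vertical axis.

The spool is beside the chair with their tops flush at z = 852.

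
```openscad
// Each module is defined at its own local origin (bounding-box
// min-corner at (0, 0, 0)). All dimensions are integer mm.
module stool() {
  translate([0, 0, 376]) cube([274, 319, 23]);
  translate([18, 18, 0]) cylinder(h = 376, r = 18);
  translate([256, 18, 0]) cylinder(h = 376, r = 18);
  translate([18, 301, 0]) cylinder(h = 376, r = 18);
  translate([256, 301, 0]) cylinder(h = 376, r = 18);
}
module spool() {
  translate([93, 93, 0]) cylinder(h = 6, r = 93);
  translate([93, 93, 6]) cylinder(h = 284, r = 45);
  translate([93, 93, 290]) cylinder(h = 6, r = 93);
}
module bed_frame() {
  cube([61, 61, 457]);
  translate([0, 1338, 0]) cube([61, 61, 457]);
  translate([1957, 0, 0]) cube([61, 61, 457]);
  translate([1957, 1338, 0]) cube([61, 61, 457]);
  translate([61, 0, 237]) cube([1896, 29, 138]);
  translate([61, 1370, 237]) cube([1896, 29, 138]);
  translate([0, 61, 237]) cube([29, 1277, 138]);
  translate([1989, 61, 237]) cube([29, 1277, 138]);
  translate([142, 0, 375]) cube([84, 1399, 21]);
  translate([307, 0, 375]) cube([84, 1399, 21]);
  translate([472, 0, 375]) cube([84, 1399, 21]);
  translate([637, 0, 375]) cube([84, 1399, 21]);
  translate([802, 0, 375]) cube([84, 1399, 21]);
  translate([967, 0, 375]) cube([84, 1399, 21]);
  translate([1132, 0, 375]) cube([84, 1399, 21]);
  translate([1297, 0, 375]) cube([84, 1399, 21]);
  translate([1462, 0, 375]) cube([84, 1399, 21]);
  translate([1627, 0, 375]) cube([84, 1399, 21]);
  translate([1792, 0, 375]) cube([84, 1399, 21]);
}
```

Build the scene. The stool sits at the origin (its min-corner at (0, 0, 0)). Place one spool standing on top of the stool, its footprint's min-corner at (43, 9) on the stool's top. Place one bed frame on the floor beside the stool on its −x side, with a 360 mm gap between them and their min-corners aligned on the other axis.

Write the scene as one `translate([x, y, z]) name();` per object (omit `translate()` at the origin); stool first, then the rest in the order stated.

stool();
translate([43, 9, 399]) spool();
translate([-2378, 0, 0]) bed_frame();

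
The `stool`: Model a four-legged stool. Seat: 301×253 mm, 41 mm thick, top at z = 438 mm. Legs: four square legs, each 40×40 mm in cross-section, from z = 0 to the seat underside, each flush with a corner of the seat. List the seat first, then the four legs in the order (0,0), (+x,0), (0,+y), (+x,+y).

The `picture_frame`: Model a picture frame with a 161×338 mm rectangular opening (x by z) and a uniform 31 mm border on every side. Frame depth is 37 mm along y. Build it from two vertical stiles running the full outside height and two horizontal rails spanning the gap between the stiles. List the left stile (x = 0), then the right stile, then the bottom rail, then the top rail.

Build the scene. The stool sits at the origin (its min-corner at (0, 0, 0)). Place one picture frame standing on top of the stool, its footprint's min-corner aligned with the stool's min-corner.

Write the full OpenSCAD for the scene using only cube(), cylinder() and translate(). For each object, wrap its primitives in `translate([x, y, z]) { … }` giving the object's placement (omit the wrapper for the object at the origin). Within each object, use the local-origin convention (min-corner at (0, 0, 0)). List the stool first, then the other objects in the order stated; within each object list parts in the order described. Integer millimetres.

translate([0, 0, 397]) cube([301, 253, 41]);
cube([40, 40, 397]);
translate([261, 0, 0]) cube([40, 40, 397]);
translate([0, 213, 0]) cube([40, 40, 397]);
translate([261, 213, 0]) cube([40, 40, 397]);
translate([0, 0, 438]) {
  cube([31, 37, 400]);
  translate([192, 0, 0]) cube([31, 37, 400]);
  translate([31, 0, 0]) cube([161, 37, 31]);
  translate([31, 0, 369]) cube([161, 37, 31]);
}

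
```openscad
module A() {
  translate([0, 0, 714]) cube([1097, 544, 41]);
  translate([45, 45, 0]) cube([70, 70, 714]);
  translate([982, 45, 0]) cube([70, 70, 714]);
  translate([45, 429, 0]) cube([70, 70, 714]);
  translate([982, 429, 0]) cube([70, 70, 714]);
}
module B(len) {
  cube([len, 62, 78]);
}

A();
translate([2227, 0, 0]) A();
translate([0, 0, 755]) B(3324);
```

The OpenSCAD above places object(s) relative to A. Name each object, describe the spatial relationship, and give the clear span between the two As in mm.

Second table starts at x = 2227; first ends at x = 1097; clear span = 2227 − 1097 = 1130 mm.

A is a table. B is a beam. A beam spans the tops of two tables. The clear span between the two tables is 1130 mm.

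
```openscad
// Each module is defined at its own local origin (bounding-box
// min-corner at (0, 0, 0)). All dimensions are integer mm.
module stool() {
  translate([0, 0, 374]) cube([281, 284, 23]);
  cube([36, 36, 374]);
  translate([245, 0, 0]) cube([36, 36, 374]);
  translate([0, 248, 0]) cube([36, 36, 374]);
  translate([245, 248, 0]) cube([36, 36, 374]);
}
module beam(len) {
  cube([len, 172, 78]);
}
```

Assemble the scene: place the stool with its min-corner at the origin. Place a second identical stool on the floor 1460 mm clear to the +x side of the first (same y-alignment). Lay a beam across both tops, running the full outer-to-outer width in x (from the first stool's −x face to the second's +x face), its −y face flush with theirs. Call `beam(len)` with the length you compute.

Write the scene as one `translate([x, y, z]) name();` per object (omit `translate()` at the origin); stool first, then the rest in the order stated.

stool();
translate([1741, 0, 0]) stool();
translate([0, 0, 397]) beam(2022);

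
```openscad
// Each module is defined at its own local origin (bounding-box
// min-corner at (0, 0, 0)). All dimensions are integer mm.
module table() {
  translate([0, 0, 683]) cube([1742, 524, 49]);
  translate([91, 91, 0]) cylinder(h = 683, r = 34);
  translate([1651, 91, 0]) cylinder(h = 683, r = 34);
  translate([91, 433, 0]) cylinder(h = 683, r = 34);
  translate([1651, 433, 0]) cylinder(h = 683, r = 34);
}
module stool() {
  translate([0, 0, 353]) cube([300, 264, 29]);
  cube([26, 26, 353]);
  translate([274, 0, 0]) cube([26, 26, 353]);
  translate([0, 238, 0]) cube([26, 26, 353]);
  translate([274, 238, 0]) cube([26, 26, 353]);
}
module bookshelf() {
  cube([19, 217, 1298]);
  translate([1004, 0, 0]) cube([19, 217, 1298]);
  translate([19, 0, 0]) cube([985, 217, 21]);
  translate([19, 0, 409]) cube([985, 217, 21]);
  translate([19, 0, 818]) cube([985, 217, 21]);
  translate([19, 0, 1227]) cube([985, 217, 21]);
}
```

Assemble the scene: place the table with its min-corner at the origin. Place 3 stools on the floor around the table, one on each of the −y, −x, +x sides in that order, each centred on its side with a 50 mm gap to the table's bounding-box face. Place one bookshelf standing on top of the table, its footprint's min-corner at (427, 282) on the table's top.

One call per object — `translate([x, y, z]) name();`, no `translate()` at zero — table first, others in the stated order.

table();
translate([721, -314, 0]) stool();
translate([-350, 130, 0]) stool();
translate([1792, 130, 0]) stool();
translate([427, 282, 732]) bookshelf();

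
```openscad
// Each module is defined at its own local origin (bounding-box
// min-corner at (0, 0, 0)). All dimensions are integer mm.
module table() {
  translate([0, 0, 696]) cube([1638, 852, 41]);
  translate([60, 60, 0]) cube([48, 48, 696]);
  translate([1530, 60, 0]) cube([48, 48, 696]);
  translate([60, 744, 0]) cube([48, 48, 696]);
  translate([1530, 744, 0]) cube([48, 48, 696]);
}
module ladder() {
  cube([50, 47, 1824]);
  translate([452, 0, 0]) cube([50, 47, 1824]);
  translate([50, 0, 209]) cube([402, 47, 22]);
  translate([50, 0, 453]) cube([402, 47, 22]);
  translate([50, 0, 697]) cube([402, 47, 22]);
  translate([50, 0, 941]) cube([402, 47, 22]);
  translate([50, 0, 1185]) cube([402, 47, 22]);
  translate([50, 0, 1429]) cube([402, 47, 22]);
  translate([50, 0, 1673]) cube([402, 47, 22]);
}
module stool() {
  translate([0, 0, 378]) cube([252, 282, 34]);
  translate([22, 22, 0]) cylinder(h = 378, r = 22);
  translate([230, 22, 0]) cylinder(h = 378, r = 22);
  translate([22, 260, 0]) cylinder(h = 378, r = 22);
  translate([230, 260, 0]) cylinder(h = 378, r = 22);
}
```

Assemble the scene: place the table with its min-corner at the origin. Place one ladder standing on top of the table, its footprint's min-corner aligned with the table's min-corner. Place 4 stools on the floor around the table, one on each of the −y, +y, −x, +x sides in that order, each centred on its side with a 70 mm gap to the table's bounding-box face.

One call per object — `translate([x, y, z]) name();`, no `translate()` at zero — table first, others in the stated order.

table();
translate([0, 0, 737]) ladder();
translate([693, -352, 0]) stool();
translate([693, 922, 0]) stool();
translate([-322, 285, 0]) stool();
translate([1708, 285, 0]) stool();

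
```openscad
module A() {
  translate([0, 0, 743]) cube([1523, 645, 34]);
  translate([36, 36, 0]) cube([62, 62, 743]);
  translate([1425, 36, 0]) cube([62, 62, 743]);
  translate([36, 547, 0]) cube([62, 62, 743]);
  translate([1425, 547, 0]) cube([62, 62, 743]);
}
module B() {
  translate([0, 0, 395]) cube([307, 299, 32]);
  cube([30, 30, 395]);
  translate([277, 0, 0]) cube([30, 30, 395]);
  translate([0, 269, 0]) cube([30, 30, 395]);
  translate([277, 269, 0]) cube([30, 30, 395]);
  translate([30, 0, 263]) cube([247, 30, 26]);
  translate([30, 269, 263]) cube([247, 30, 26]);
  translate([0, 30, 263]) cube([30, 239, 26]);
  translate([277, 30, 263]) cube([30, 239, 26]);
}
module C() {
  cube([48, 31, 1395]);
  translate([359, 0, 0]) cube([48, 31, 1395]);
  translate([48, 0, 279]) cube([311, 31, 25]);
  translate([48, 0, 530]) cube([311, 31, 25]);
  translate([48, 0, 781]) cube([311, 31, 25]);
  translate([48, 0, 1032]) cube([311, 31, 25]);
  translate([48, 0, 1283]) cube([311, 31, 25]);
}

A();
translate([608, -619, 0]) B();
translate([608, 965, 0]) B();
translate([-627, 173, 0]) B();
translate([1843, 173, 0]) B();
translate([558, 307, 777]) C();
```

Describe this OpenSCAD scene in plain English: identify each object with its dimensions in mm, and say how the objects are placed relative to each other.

A is a rectangular dining table. The top is 1523×645×34 mm with its upper surface at z = 777 mm. It stands on four 62×62 mm square legs, each inset 36 mm from the nearest pair of top edges, running from the floor to the underside of the top.

B is a four-legged stool. The seat is 307×299 mm, 32 mm thick, top at z = 427 mm. It stands on four square legs, each 30×30 mm in cross-section, from z = 0 to the seat underside, each flush with a corner of the seat. Four stretchers, 30 mm wide and 26 mm tall, connect adjacent legs with their undersides at z = 263 mm, each running between the inner faces of the legs it joins and aligned with the legs' outer faces on the other axis.

C is a wooden ladder with two side rails of 48×31 mm section and 1395 mm height, set 407 mm apart overall. Between them run 5 rectangular rungs (31 mm deep, 25 mm thick), front faces flush with the rails' −y face. The bottom of the first rung is 279 mm above the floor and each subsequent rung is 251 mm higher than the one below.

Four stools sit around the table at the −y, +y, −x, +x sides. The ladder is on top of the table, centred.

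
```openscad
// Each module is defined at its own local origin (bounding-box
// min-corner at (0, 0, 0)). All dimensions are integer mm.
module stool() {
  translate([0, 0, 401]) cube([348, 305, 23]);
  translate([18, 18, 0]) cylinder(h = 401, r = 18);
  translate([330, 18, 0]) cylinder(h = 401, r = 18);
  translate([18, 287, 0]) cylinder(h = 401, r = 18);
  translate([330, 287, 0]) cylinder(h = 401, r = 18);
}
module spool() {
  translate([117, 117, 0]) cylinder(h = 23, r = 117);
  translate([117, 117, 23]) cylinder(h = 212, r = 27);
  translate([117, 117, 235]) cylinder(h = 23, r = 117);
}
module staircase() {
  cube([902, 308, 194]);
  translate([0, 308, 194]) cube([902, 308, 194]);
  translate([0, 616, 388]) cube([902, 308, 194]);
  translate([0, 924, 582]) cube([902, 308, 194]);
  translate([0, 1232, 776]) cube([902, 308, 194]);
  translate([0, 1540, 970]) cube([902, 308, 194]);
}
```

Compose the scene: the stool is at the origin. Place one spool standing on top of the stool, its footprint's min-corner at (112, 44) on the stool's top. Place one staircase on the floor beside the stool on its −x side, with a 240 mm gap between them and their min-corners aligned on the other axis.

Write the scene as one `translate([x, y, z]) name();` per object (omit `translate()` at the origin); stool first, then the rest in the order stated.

stool();
translate([112, 44, 424]) spool();
translate([-1142, 0, 0]) staircase();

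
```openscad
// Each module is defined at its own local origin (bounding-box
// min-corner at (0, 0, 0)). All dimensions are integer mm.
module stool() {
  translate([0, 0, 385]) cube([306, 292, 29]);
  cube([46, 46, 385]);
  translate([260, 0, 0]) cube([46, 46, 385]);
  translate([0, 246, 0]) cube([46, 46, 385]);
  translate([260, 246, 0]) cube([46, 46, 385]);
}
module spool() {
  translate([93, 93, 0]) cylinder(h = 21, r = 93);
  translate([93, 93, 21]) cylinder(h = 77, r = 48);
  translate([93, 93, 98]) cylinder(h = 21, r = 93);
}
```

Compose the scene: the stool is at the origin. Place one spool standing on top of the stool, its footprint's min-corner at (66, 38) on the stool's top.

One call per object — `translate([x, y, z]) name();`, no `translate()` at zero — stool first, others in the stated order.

stool();
translate([66, 38, 414]) spool();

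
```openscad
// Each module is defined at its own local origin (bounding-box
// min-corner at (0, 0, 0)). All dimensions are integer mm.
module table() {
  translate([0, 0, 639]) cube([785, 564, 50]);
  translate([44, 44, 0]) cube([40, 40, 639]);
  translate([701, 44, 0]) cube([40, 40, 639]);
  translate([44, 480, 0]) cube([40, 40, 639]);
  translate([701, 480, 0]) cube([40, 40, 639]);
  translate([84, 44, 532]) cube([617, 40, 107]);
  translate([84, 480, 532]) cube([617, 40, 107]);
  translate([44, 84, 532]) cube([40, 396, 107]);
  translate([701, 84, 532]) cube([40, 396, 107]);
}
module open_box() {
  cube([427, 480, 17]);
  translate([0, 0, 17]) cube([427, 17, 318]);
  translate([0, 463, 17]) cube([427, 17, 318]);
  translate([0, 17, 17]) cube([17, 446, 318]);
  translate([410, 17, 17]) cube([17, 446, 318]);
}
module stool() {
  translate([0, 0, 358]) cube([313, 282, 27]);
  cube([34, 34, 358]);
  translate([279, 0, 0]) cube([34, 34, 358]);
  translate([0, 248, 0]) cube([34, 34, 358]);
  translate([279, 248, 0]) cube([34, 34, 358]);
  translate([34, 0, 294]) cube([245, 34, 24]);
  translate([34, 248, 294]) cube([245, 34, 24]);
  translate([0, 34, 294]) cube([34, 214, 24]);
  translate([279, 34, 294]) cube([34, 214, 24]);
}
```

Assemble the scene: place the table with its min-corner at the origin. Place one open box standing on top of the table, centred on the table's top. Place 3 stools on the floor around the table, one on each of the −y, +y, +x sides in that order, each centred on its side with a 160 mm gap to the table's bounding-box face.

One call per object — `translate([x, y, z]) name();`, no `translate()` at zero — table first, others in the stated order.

table();
translate([179, 42, 689]) open_box();
translate([236, -442, 0]) stool();
translate([236, 724, 0]) stool();
translate([945, 141, 0]) stool();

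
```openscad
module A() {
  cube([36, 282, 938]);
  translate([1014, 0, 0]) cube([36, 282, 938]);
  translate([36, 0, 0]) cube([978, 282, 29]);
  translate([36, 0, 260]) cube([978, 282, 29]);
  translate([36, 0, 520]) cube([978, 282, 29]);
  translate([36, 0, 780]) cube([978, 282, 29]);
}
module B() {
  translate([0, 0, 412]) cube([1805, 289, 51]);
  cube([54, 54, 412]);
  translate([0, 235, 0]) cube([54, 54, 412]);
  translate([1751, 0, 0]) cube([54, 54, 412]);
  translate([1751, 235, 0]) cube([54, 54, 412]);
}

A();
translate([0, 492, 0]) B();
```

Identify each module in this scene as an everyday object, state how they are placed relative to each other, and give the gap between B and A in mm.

The bench's nearest face is 210 mm from the bookshelf's +y face.

A is a bookshelf. B is a bench. The bench is on the floor beside the bookshelf on its +y side. The gap between the bench and the bookshelf is 210 mm.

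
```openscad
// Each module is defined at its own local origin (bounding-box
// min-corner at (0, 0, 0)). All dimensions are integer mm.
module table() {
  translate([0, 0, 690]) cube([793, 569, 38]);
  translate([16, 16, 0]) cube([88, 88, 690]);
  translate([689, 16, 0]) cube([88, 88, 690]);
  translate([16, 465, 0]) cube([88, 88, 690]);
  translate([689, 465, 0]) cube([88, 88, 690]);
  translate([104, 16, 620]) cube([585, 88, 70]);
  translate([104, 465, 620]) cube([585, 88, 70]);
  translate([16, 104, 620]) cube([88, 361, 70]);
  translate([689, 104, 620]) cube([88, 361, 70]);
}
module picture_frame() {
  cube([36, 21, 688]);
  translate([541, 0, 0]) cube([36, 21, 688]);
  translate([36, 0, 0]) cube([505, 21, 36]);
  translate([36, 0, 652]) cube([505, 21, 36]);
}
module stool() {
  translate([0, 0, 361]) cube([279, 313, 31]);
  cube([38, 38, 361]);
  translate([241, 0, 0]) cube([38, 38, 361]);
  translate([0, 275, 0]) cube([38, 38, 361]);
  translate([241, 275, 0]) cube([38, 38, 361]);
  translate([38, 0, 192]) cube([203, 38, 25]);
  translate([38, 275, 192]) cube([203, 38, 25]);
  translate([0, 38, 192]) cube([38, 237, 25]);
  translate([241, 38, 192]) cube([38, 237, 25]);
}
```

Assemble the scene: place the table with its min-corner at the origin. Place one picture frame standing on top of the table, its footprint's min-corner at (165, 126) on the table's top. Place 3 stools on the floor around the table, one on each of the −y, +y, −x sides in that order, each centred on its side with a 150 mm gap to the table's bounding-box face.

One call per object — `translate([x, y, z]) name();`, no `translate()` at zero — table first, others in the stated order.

table();
translate([165, 126, 728]) picture_frame();
translate([257, -463, 0]) stool();
translate([257, 719, 0]) stool();
translate([-429, 128, 0]) stool();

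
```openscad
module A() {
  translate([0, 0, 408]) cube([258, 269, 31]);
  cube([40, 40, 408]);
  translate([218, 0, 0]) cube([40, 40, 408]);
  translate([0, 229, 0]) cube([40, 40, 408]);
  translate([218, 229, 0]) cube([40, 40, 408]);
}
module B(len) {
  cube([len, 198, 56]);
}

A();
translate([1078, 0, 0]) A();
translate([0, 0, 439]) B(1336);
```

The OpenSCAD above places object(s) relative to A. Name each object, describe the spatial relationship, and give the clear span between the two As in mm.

A is a stool. B is a beam. A beam spans the tops of two stools. The clear span between the two stools is 820 mm.

Second stool starts at x = 1078; first ends at x = 258; clear span = 1078 − 258 = 820 mm.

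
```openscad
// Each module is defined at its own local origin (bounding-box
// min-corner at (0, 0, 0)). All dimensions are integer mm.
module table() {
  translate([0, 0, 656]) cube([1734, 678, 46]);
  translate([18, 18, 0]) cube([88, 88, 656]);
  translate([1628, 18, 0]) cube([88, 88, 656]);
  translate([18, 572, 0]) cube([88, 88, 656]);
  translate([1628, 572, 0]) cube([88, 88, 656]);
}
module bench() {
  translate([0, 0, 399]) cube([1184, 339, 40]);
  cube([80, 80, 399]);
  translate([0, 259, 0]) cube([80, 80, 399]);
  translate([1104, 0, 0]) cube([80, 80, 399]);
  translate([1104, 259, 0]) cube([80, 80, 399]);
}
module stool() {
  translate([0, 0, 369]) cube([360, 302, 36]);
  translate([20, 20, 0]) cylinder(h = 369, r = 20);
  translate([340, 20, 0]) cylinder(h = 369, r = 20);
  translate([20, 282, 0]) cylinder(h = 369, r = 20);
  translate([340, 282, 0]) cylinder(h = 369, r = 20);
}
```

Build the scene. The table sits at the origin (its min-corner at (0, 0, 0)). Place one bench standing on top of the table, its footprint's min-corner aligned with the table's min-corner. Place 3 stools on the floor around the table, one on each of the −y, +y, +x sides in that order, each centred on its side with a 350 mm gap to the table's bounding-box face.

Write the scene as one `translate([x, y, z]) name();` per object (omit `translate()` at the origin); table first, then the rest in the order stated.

table();
translate([0, 0, 702]) bench();
translate([687, -652, 0]) stool();
translate([687, 1028, 0]) stool();
translate([2084, 188, 0]) stool();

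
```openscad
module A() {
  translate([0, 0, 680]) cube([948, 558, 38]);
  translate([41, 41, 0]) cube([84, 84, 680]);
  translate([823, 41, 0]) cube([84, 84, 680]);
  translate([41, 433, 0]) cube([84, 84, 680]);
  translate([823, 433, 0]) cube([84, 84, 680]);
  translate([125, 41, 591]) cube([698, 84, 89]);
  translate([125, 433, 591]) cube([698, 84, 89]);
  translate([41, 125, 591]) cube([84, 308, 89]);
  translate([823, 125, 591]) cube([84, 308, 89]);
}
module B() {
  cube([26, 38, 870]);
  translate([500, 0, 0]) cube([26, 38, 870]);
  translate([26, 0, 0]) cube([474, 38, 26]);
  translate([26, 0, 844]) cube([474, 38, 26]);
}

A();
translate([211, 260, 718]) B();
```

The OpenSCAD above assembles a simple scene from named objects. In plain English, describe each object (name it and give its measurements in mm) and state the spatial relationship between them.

A is a table: top 948 mm (x) × 558 mm (y), 38 mm thick, upper face at z = 718 mm, on four 84×84 mm square legs, each inset 41 mm from the nearest pair of top edges, running from z = 0 to the bottom of the top. Four apron rails, 84 mm thick and 89 mm tall, run between adjacent legs with their top edges flush with the underside of the top and their outer faces flush with the legs' outer faces.

B is a rectangular picture frame lying in the x–z plane (depth along y). The opening is 474 mm wide (x) by 818 mm tall (z), surrounded by a border 26 mm wide on all four sides. The frame is 38 mm deep and is made of two full-height vertical stiles with two horizontal rails fitted between them.

The picture frame is on top of the table, centred.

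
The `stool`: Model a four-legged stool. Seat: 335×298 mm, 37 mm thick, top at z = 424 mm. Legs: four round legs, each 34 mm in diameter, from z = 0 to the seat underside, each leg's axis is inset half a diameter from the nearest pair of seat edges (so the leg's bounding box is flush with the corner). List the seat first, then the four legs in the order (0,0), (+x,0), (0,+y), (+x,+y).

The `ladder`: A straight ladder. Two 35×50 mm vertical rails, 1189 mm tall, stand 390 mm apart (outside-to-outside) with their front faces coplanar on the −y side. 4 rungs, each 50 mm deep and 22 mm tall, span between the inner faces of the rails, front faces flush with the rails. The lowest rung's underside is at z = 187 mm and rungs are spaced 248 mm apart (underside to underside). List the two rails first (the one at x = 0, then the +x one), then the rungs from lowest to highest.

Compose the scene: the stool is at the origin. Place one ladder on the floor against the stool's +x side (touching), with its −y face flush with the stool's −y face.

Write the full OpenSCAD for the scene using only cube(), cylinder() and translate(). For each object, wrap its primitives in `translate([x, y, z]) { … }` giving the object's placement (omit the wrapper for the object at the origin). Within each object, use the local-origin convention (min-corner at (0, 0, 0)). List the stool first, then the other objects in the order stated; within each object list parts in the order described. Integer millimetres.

translate([0, 0, 387]) cube([335, 298, 37]);
translate([17, 17, 0]) cylinder(h = 387, r = 17);
translate([318, 17, 0]) cylinder(h = 387, r = 17);
translate([17, 281, 0]) cylinder(h = 387, r = 17);
translate([318, 281, 0]) cylinder(h = 387, r = 17);
translate([335, 0, 0]) {
  cube([35, 50, 1189]);
  translate([355, 0, 0]) cube([35, 50, 1189]);
  translate([35, 0, 187]) cube([320, 50, 22]);
  translate([35, 0, 435]) cube([320, 50, 22]);
  translate([35, 0, 683]) cube([320, 50, 22]);
  translate([35, 0, 931]) cube([320, 50, 22]);
}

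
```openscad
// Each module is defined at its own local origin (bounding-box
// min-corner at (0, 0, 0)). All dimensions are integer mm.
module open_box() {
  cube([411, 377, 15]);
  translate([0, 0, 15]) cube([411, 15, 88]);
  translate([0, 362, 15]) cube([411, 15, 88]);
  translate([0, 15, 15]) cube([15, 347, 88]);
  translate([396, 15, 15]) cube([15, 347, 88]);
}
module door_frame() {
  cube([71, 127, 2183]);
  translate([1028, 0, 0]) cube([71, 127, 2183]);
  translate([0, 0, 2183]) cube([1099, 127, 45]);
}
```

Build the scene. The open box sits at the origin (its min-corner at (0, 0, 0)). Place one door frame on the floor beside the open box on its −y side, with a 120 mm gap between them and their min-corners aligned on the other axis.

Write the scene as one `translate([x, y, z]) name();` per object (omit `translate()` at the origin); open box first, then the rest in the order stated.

open_box();
translate([0, -247, 0]) door_frame();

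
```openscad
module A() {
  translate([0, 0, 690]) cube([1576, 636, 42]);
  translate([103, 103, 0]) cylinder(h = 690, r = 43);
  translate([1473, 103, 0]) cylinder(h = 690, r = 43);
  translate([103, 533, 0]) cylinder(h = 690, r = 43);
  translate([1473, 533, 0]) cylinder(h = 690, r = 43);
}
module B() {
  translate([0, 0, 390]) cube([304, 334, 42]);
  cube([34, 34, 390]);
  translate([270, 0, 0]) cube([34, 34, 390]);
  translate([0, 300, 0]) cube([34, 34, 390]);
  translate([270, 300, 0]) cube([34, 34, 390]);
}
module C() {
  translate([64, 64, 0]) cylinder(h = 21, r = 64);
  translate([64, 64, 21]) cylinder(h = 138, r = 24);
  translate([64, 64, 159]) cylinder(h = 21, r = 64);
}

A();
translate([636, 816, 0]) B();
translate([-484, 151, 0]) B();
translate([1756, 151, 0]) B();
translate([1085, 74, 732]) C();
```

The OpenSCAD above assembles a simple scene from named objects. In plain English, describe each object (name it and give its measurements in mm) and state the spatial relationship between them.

A is a table with a 1576×636 mm rectangular top, 42 mm thick, top surface at z = 732 mm, supported by four round legs of 86 mm diameter, each leg's bounding box inset 60 mm from the nearest pair of top edges, running from the floor.

B is a four-legged stool. The seat is a 304×334×42 mm slab whose top surface is at z = 432 mm; four square legs, each 34×34 mm in cross-section, run from the floor (z = 0) to the underside of the seat, each flush with a corner of the seat.

C is a spool: two coaxial disc flanges of radius 64 mm and thickness 21 mm, joined by a core cylinder of radius 24 mm and height 138 mm. The lower flange rests on z = 0 and the three cylinders share a vertical axis.

Three stools sit around the table at the +y, −x, +x sides. The spool is on top of the table.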